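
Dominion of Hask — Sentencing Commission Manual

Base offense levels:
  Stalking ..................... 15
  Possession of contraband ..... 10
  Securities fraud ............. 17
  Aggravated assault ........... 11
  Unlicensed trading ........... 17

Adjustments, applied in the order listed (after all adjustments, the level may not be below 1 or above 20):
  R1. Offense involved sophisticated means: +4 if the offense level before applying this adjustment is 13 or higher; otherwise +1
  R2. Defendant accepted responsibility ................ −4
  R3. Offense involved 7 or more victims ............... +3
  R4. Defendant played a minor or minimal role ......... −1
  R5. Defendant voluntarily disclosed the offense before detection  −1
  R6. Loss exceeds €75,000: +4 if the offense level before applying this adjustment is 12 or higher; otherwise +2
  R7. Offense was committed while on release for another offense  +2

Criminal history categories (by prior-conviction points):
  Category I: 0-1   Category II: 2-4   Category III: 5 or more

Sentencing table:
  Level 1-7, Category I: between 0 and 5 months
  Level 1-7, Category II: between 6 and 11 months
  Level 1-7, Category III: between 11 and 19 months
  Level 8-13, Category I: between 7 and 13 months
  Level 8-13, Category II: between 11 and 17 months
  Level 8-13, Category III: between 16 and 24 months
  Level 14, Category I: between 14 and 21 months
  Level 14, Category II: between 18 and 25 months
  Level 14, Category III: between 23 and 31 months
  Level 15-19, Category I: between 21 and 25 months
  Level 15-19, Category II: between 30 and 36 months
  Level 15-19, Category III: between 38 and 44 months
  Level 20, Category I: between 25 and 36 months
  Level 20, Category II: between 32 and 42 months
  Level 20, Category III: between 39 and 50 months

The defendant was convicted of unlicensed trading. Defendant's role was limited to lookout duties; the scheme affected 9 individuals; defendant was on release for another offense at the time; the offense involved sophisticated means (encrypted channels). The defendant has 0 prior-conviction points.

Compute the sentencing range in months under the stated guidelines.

25-36 months

Base offense level for unlicensed trading: 17.
R1 applies (level before this adjustment is 17 ≥ 13, so +4): 17 + 4 = 21.
R2 does not apply.
R3 applies: 21 + 3 = 24.
R4 applies: 24 − 1 = 23.
R7 applies: 23 + 2 = 25.
Level 25 exceeds the maximum of 20; capped at 20.
Final offense level: 20.
Criminal history: 0 prior points → Category I (0-1).
Level 20 falls in the 20 band.
Grid: Level 20 × Category I = 25-36 months.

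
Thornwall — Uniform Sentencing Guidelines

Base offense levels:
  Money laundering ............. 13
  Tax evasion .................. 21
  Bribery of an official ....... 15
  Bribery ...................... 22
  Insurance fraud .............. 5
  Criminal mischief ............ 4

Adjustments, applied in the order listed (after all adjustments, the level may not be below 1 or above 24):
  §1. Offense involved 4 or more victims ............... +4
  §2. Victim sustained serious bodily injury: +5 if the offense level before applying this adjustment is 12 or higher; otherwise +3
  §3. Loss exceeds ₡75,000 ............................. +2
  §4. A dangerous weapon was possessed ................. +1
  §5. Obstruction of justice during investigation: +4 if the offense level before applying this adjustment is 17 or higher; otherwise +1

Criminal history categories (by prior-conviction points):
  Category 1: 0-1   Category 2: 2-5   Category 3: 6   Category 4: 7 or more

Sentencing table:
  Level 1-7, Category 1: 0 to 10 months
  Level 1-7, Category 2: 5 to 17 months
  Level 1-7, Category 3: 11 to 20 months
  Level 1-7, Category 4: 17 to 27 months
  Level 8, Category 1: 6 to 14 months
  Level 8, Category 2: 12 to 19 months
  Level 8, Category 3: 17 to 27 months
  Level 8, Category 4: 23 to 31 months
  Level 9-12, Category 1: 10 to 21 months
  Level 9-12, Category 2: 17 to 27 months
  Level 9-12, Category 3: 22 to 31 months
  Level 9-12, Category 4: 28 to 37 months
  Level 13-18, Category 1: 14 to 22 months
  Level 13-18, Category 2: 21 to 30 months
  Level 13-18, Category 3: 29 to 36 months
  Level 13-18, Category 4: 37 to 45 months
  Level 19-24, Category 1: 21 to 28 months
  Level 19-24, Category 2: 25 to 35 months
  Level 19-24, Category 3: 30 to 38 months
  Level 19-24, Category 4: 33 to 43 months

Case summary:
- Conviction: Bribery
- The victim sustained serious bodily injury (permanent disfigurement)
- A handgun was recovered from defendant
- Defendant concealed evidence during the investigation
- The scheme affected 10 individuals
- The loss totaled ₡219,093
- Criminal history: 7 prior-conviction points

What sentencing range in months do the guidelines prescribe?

33-43 months

Base offense level for bribery: 22.
§1 applies: 22 + 4 = 26.
§2 applies (level before this adjustment is 26 ≥ 12, so +5): 26 + 5 = 31.
§3 applies: 31 + 2 = 33.
§4 applies: 33 + 1 = 34.
§5 applies (level before this adjustment is 34 ≥ 17, so +4): 34 + 4 = 38.
Level 38 exceeds the maximum of 24; capped at 24.
Final offense level: 24.
Criminal history: 7 prior points → Category 4 (7+).
Level 24 falls in the 19-24 band.
Grid: Level 19-24 × Category 4 = 33-43 months.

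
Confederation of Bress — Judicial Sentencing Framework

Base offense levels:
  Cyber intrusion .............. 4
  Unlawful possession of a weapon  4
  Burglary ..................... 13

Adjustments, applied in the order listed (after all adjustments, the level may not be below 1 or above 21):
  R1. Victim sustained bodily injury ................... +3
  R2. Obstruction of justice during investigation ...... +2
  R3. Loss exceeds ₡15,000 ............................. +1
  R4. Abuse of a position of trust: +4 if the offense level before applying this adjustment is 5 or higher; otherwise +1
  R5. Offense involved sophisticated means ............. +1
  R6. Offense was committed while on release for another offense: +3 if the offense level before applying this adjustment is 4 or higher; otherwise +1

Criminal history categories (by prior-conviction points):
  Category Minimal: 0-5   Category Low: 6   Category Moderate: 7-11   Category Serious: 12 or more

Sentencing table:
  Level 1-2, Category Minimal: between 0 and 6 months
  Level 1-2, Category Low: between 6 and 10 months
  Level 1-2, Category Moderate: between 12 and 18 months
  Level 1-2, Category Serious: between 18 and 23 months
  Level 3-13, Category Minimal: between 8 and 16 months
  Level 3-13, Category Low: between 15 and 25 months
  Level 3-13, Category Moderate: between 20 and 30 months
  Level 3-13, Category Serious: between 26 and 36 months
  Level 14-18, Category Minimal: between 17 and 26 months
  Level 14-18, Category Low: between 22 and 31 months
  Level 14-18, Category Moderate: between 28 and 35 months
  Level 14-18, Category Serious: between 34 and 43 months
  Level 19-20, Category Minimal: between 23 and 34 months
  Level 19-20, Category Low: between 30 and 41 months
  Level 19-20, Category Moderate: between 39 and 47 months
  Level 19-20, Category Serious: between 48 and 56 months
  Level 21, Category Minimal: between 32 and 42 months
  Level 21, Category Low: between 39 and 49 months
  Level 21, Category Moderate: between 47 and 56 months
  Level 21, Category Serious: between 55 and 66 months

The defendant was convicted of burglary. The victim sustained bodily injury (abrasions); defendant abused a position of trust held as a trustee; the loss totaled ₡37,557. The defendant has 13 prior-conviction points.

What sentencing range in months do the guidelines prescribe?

55-66 months

Base offense level for burglary: 13.
R1 applies: 13 + 3 = 16.
R3 applies: 16 + 1 = 17.
R4 applies (level before this adjustment is 17 ≥ 5, so +4): 17 + 4 = 21.
R5 does not apply.
R6 does not apply.
Final offense level: 21.
Criminal history: 13 prior points → Category Serious (12+).
Level 21 falls in the 21 band.
Grid: Level 21 × Category Serious = 55-66 months.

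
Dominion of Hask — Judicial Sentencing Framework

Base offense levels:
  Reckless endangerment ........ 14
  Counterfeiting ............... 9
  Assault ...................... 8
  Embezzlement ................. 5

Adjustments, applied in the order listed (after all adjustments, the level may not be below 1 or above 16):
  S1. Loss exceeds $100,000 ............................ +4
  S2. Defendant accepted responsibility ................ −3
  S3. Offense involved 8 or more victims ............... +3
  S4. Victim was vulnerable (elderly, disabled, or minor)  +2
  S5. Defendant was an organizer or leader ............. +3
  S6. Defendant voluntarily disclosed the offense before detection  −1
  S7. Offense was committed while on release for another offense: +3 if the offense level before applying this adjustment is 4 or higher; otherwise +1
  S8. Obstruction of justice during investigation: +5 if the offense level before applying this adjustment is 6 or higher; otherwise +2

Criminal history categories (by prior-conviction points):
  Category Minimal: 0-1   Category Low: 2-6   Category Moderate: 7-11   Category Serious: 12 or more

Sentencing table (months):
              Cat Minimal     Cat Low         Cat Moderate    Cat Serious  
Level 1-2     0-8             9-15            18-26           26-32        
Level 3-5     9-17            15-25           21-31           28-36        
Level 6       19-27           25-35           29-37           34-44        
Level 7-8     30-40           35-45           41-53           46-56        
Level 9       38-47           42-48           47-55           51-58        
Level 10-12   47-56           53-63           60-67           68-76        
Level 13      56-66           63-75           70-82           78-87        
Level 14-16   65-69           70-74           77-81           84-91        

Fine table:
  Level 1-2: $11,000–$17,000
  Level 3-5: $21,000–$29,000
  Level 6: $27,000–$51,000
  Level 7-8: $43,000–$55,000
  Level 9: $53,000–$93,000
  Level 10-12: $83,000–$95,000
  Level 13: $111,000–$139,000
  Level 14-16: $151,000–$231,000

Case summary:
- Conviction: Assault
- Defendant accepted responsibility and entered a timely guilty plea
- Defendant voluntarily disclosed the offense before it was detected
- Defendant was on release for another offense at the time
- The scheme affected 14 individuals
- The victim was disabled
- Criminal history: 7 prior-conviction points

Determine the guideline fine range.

Base offense level for assault: 8.
S2 applies: 8 − 3 = 5.
S3 applies: 5 + 3 = 8.
S4 applies: 8 + 2 = 10.
S6 applies: 10 − 1 = 9.
S7 applies (level before this adjustment is 9 ≥ 4, so +3): 9 + 3 = 12.
Final offense level: 12.
Level 12 falls in the 10-12 band.
Fine table: Level 10-12 → $83,000–$95,000.

$83,000–$95,000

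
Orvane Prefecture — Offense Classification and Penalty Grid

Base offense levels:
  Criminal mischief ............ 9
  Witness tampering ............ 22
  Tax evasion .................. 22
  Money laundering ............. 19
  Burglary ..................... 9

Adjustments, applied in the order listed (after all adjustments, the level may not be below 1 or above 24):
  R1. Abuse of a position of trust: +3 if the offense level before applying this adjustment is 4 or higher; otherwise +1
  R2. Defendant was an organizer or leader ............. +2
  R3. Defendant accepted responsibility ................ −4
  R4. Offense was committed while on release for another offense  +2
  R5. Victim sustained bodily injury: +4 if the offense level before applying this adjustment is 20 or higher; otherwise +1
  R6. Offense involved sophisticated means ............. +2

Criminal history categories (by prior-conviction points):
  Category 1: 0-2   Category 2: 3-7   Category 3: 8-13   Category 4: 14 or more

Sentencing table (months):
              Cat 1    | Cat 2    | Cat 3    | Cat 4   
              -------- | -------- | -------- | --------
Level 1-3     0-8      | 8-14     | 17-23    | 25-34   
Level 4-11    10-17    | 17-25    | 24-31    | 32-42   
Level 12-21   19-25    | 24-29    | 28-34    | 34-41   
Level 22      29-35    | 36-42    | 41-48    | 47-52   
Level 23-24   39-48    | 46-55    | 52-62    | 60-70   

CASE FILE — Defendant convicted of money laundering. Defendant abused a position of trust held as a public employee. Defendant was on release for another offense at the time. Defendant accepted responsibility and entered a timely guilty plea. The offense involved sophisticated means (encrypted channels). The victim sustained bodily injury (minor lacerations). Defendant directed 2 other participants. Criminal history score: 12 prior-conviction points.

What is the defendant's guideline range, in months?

Base offense level for money laundering: 19.
R1 applies (level before this adjustment is 19 ≥ 4, so +3): 19 + 3 = 22.
R2 applies: 22 + 2 = 24.
R3 applies: 24 − 4 = 20.
R4 applies: 20 + 2 = 22.
R5 applies (level before this adjustment is 22 ≥ 20, so +4): 22 + 4 = 26.
R6 applies: 26 + 2 = 28.
Level 28 exceeds the maximum of 24; capped at 24.
Final offense level: 24.
Criminal history: 12 prior points → Category 3 (8-13).
Level 24 falls in the 23-24 band.
Grid: Level 23-24 × Category 3 = 52-62 months.

52-62 months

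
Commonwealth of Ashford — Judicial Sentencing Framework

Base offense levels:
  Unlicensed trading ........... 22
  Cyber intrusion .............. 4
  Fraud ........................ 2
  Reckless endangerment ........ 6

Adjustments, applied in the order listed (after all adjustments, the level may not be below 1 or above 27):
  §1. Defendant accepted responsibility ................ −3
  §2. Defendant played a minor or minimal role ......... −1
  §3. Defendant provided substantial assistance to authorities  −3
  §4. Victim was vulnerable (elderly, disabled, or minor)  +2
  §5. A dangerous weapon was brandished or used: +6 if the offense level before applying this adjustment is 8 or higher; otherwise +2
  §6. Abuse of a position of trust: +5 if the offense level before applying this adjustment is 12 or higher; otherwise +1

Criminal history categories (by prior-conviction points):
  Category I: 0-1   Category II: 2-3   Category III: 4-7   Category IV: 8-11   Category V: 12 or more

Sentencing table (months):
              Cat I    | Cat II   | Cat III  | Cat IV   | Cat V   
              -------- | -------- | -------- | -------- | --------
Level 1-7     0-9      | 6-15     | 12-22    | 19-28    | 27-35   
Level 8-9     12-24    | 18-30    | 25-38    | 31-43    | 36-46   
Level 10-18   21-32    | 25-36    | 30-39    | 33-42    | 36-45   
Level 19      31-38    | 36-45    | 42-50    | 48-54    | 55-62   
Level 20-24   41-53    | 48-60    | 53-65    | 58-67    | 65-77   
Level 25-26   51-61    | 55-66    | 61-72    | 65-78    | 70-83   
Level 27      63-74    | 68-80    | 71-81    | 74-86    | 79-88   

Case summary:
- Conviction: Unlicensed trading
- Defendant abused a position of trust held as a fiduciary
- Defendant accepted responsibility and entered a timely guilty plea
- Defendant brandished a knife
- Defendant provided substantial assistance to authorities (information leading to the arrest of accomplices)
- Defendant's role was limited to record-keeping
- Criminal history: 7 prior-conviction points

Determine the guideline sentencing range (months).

61-72 months

Base offense level for unlicensed trading: 22.
§1 applies: 22 − 3 = 19.
§2 applies: 19 − 1 = 18.
§3 applies: 18 − 3 = 15.
§4 does not apply.
§5 applies (level before this adjustment is 15 ≥ 8, so +6): 15 + 6 = 21.
§6 applies (level before this adjustment is 21 ≥ 12, so +5): 21 + 5 = 26.
Final offense level: 26.
Criminal history: 7 prior points → Category III (4-7).
Level 26 falls in the 25-26 band.
Grid: Level 25-26 × Category III = 61-72 months.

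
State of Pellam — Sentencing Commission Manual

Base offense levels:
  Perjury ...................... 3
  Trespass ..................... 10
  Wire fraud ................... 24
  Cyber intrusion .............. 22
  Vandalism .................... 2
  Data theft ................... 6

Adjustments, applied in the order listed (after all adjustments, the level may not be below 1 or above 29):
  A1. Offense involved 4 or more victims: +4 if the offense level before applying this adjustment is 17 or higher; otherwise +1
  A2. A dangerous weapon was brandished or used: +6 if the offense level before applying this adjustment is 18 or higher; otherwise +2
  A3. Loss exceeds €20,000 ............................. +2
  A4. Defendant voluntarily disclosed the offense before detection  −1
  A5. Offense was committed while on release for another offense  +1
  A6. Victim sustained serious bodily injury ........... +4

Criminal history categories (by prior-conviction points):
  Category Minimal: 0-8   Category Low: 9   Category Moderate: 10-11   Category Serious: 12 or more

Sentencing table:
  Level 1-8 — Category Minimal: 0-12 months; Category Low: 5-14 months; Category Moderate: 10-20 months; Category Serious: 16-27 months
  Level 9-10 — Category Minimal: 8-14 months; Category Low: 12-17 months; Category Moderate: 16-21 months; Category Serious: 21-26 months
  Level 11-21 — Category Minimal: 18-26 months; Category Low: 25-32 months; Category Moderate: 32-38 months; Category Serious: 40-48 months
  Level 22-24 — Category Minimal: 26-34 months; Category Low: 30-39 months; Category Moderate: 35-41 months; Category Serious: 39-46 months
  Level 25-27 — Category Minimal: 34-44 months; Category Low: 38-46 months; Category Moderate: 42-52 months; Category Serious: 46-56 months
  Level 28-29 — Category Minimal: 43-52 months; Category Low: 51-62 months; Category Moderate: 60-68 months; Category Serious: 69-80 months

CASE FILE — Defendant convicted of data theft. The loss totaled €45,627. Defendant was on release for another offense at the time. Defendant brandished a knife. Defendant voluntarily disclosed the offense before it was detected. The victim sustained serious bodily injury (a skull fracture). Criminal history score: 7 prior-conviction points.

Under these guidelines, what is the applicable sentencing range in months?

18-26 months

Base offense level for data theft: 6.
A2 applies (level before this adjustment is 6 < 18, so +2): 6 + 2 = 8.
A3 applies: 8 + 2 = 10.
A4 applies: 10 − 1 = 9.
A5 applies: 9 + 1 = 10.
A6 applies: 10 + 4 = 14.
Final offense level: 14.
Criminal history: 7 prior points → Category Minimal (0-8).
Level 14 falls in the 11-21 band.
Grid: Level 11-21 × Category Minimal = 18-26 months.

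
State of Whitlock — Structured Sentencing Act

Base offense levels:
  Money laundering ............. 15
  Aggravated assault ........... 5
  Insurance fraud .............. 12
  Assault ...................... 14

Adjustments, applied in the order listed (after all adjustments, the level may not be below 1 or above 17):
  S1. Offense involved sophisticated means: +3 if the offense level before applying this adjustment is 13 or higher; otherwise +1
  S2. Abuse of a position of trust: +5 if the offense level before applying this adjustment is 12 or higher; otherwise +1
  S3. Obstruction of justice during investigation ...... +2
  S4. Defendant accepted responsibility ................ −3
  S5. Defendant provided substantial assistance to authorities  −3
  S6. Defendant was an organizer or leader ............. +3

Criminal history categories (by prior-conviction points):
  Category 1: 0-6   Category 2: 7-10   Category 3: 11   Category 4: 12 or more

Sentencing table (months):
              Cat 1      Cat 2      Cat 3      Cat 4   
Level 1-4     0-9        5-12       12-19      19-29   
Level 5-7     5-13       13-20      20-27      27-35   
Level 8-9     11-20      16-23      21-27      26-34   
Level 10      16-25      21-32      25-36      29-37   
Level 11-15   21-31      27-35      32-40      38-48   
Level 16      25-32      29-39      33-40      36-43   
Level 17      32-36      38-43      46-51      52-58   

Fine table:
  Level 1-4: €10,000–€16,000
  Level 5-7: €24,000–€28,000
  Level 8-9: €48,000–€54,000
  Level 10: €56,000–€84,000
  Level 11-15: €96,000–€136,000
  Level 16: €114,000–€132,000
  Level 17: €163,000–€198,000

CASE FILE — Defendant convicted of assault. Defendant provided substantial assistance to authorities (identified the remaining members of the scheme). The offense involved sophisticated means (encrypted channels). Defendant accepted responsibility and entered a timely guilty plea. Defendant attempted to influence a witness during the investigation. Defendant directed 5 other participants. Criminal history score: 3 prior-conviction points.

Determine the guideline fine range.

€114,000–€132,000

Base offense level for assault: 14.
S1 applies (level before this adjustment is 14 ≥ 13, so +3): 14 + 3 = 17.
S3 applies: 17 + 2 = 19.
S4 applies: 19 − 3 = 16.
S5 applies: 16 − 3 = 13.
S6 applies: 13 + 3 = 16.
Final offense level: 16.
Level 16 falls in the 16 band.
Fine table: Level 16 → €114,000–€132,000.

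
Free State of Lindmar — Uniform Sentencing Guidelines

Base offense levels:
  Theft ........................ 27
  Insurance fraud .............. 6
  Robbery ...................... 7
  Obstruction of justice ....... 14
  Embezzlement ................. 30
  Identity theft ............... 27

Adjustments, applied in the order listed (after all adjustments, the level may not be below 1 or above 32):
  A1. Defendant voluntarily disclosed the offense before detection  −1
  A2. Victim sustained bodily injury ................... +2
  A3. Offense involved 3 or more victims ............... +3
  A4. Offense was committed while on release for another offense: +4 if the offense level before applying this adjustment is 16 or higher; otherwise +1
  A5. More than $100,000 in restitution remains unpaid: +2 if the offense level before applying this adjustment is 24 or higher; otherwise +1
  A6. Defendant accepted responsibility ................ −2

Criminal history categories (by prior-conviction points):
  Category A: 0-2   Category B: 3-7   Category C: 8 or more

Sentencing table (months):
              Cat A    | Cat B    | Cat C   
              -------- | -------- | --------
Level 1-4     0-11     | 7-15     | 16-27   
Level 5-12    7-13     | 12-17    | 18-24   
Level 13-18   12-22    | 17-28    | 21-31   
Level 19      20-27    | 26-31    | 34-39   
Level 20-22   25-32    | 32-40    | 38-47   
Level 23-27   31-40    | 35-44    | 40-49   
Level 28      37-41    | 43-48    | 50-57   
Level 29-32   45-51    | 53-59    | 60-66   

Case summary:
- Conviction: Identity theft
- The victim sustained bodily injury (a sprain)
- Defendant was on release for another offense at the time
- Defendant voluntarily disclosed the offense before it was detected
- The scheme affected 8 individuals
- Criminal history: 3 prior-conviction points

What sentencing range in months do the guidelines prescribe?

53-59 months

Base offense level for identity theft: 27.
A1 applies: 27 − 1 = 26.
A2 applies: 26 + 2 = 28.
A3 applies: 28 + 3 = 31.
A4 applies (level before this adjustment is 31 ≥ 16, so +4): 31 + 4 = 35.
Level 35 exceeds the maximum of 32; capped at 32.
Final offense level: 32.
Criminal history: 3 prior points → Category B (3-7).
Level 32 falls in the 29-32 band.
Grid: Level 29-32 × Category B = 53-59 months.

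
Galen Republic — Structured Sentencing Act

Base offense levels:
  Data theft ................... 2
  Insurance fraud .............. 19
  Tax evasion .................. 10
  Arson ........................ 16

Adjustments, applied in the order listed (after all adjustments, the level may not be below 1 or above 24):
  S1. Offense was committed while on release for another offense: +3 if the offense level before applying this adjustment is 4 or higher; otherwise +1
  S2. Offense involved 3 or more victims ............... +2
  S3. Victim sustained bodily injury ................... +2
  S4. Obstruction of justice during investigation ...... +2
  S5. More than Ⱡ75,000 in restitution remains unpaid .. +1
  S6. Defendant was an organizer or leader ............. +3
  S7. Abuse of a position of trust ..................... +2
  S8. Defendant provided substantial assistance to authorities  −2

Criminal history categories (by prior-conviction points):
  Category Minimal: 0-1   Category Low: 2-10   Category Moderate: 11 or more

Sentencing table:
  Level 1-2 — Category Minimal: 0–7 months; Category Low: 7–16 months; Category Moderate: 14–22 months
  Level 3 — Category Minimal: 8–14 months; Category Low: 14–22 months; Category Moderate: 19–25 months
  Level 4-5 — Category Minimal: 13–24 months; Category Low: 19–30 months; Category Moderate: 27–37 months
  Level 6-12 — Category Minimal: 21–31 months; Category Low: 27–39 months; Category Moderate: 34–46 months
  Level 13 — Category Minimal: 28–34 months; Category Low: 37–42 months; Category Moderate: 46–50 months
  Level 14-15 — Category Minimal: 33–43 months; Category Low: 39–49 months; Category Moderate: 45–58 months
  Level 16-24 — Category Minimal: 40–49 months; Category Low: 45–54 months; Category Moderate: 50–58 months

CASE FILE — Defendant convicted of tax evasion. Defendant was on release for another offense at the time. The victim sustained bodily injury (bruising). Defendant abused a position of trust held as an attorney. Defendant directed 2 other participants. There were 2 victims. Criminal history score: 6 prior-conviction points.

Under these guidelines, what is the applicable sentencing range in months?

45-54 months

Base offense level for tax evasion: 10.
S1 applies (level before this adjustment is 10 ≥ 4, so +3): 10 + 3 = 13.
S2 does not apply.
S3 applies: 13 + 2 = 15.
S4 does not apply.
S5 does not apply.
S6 applies: 15 + 3 = 18.
S7 applies: 18 + 2 = 20.
S8 does not apply.
Final offense level: 20.
Criminal history: 6 prior points → Category Low (2-10).
Level 20 falls in the 16-24 band.
Grid: Level 16-24 × Category Low = 45-54 months.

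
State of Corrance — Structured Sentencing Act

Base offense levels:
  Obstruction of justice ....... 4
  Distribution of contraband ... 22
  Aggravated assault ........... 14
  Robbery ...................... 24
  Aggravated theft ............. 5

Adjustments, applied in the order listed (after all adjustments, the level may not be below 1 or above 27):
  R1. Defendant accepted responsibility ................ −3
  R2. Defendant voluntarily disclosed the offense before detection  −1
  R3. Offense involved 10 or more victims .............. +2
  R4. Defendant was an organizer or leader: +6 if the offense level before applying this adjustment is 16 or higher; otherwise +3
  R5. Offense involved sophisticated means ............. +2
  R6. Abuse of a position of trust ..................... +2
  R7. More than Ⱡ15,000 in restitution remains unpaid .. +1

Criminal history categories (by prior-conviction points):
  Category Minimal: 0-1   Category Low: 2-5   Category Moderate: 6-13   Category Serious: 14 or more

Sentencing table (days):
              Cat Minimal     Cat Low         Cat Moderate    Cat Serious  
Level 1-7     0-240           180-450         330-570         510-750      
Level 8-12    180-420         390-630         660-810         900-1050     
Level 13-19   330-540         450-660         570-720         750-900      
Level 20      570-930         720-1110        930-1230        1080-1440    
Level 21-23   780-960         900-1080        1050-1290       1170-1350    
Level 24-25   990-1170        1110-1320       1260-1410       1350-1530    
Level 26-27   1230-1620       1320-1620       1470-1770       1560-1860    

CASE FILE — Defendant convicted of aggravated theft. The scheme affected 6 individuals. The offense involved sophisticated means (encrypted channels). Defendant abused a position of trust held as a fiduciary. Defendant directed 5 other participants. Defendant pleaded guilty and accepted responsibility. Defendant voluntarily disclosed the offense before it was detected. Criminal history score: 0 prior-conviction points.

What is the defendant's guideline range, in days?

180-420 days

Base offense level for aggravated theft: 5.
R1 applies: 5 − 3 = 2.
R2 applies: 2 − 1 = 1.
R4 applies (level before this adjustment is 1 < 16, so +3): 1 + 3 = 4.
R5 applies: 4 + 2 = 6.
R6 applies: 6 + 2 = 8.
R7 does not apply.
Final offense level: 8.
Criminal history: 0 prior points → Category Minimal (0-1).
Level 8 falls in the 8-12 band.
Grid: Level 8-12 × Category Minimal = 180-420 days.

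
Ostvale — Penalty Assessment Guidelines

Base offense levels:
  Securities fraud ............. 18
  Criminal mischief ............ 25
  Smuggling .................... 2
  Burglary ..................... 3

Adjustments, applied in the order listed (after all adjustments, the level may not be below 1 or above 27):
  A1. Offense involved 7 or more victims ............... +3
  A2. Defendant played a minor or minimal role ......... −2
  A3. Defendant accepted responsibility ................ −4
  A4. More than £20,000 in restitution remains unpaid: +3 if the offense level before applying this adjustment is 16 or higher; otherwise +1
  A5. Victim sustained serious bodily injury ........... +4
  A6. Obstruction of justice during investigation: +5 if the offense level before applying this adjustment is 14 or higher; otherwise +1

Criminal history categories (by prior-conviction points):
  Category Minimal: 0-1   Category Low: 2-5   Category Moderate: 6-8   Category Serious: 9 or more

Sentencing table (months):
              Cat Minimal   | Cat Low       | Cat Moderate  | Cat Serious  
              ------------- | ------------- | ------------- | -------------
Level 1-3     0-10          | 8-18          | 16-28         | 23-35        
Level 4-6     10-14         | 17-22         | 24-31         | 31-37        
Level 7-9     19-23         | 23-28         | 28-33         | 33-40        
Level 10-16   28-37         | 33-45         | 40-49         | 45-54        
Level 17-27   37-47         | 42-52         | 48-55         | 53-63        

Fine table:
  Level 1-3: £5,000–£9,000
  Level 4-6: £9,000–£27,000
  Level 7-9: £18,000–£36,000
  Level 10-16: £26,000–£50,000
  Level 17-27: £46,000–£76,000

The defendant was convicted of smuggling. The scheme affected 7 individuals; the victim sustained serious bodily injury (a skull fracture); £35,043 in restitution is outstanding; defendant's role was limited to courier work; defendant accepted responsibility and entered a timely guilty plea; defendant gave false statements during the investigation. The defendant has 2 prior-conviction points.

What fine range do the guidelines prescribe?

£9,000–£27,000

Base offense level for smuggling: 2.
A1 applies: 2 + 3 = 5.
A2 applies: 5 − 2 = 3.
A3 applies: 3 − 4 = -1.
A4 applies (level before this adjustment is -1 < 16, so +1): -1 + 1 = 0.
A5 applies: 0 + 4 = 4.
A6 applies (level before this adjustment is 4 < 14, so +1): 4 + 1 = 5.
Final offense level: 5.
Level 5 falls in the 4-6 band.
Fine table: Level 4-6 → £9,000–£27,000.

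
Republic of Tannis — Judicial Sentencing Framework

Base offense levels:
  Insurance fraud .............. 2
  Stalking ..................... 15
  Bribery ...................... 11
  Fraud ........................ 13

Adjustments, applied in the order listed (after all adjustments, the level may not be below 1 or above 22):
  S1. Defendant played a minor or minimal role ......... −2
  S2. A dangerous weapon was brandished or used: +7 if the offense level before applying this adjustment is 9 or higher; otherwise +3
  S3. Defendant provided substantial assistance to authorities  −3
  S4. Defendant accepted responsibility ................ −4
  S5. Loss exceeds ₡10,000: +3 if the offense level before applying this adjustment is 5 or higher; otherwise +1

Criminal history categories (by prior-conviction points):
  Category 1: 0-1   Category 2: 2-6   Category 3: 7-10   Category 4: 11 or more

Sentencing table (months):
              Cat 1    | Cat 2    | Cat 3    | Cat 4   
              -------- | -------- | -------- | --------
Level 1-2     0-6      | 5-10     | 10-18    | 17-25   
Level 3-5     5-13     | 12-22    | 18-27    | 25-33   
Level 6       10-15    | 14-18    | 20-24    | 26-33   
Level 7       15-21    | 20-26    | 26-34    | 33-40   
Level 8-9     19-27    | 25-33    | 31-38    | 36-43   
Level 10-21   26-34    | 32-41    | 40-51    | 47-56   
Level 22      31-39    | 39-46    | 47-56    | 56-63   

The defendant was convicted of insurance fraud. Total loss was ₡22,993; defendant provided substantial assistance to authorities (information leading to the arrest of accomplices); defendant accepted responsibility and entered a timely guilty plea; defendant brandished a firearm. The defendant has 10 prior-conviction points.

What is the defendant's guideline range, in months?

10-18 months

Base offense level for insurance fraud: 2.
S2 applies (level before this adjustment is 2 < 9, so +3): 2 + 3 = 5.
S3 applies: 5 − 3 = 2.
S4 applies: 2 − 4 = -2.
S5 applies (level before this adjustment is -2 < 5, so +1): -2 + 1 = -1.
Level -1 is below the minimum of 1; floored at 1.
Final offense level: 1.
Criminal history: 10 prior points → Category 3 (7-10).
Level 1 falls in the 1-2 band.
Grid: Level 1-2 × Category 3 = 10-18 months.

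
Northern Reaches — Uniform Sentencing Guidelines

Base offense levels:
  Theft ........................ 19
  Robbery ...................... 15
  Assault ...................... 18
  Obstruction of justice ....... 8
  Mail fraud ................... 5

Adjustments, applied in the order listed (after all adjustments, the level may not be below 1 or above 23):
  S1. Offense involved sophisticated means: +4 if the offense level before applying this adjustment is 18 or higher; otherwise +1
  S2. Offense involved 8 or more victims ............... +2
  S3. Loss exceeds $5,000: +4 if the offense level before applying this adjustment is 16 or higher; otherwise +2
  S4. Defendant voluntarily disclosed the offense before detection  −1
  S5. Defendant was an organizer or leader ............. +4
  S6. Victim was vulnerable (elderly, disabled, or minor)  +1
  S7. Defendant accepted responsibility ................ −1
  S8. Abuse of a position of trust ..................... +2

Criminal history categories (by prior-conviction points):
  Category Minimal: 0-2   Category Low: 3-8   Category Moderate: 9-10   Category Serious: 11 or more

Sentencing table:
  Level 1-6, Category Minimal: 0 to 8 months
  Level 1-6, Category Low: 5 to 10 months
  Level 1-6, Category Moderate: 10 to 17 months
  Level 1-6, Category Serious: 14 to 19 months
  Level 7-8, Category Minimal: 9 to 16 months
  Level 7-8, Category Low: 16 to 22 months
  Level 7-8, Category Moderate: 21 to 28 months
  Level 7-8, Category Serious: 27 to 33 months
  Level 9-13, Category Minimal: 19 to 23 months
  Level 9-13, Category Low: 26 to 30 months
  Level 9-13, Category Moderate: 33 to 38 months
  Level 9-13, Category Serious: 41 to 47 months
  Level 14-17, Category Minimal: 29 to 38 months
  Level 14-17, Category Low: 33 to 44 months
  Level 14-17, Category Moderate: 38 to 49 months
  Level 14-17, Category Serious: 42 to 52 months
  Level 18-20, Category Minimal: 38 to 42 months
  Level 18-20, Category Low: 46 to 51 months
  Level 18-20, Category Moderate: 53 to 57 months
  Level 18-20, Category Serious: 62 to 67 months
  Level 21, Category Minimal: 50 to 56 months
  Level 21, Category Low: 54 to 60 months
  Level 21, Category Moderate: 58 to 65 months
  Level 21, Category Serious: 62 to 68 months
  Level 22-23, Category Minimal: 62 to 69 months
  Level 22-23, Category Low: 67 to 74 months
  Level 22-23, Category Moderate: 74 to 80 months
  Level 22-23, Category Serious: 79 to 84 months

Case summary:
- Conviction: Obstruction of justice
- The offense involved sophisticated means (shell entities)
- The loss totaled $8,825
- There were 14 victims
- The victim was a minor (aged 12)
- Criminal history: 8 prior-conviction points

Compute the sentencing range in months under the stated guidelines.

Base offense level for obstruction of justice: 8.
S1 applies (level before this adjustment is 8 < 18, so +1): 8 + 1 = 9.
S2 applies: 9 + 2 = 11.
S3 applies (level before this adjustment is 11 < 16, so +2): 11 + 2 = 13.
S5 does not apply.
S6 applies: 13 + 1 = 14.
S7 does not apply.
S8 does not apply.
Final offense level: 14.
Criminal history: 8 prior points → Category Low (3-8).
Level 14 falls in the 14-17 band.
Grid: Level 14-17 × Category Low = 33-44 months.

33-44 months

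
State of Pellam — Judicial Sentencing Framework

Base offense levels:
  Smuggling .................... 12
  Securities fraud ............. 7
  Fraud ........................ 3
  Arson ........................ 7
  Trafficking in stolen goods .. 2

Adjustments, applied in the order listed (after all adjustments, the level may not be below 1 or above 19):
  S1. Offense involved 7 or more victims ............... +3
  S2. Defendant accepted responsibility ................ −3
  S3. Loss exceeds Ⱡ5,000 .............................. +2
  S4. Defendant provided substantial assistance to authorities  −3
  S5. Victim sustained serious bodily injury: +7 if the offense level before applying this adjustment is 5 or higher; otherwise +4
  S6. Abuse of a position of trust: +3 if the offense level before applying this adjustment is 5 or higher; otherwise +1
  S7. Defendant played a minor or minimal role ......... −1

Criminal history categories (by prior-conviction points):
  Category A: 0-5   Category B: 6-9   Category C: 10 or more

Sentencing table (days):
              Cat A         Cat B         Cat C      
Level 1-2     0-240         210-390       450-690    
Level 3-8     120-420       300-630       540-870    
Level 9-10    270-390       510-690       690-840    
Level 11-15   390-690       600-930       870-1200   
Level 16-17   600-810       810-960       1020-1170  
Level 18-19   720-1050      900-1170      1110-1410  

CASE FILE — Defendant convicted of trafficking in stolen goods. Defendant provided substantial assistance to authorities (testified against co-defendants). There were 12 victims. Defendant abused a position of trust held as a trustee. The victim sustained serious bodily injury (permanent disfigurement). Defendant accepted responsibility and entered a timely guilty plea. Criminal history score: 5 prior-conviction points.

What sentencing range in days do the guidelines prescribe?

120-420 days

Base offense level for trafficking in stolen goods: 2.
S1 applies: 2 + 3 = 5.
S2 applies: 5 − 3 = 2.
S3 does not apply.
S4 applies: 2 − 3 = -1.
S5 applies (level before this adjustment is -1 < 5, so +4): -1 + 4 = 3.
S6 applies (level before this adjustment is 3 < 5, so +1): 3 + 1 = 4.
S7 does not apply.
Final offense level: 4.
Criminal history: 5 prior points → Category A (0-5).
Level 4 falls in the 3-8 band.
Grid: Level 3-8 × Category A = 120-420 days.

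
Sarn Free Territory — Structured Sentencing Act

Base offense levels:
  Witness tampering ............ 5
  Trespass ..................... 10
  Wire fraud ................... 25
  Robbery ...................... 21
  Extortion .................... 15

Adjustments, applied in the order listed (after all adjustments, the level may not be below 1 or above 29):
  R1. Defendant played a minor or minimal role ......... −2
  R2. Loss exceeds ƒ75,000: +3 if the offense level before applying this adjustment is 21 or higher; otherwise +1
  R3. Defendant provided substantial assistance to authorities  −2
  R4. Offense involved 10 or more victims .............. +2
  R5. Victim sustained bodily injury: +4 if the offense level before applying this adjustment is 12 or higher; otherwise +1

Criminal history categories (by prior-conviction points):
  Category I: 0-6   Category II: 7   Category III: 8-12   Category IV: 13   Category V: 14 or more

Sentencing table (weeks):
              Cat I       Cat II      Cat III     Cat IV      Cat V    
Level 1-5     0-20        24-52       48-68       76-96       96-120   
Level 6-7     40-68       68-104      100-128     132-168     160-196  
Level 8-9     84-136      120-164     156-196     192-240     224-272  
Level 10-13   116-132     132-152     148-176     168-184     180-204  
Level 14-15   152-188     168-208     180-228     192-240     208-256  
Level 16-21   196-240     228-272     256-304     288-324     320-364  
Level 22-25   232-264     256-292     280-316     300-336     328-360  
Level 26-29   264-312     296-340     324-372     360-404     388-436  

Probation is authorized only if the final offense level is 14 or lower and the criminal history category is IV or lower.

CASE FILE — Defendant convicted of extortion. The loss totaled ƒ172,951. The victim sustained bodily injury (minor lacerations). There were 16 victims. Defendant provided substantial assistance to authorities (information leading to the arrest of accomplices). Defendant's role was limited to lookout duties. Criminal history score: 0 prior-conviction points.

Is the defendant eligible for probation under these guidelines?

No

Base offense level for extortion: 15.
R1 applies: 15 − 2 = 13.
R2 applies (level before this adjustment is 13 < 21, so +1): 13 + 1 = 14.
R3 applies: 14 − 2 = 12.
R4 applies: 12 + 2 = 14.
R5 applies (level before this adjustment is 14 ≥ 12, so +4): 14 + 4 = 18.
Final offense level: 18.
Criminal history: 0 prior points → Category I (0-6).
Level 18 falls in the 16-21 band.
Grid: Level 16-21 × Category I = 196-240 weeks.
Probation check: level 18 > 14 and category I ≤ IV → not eligible.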